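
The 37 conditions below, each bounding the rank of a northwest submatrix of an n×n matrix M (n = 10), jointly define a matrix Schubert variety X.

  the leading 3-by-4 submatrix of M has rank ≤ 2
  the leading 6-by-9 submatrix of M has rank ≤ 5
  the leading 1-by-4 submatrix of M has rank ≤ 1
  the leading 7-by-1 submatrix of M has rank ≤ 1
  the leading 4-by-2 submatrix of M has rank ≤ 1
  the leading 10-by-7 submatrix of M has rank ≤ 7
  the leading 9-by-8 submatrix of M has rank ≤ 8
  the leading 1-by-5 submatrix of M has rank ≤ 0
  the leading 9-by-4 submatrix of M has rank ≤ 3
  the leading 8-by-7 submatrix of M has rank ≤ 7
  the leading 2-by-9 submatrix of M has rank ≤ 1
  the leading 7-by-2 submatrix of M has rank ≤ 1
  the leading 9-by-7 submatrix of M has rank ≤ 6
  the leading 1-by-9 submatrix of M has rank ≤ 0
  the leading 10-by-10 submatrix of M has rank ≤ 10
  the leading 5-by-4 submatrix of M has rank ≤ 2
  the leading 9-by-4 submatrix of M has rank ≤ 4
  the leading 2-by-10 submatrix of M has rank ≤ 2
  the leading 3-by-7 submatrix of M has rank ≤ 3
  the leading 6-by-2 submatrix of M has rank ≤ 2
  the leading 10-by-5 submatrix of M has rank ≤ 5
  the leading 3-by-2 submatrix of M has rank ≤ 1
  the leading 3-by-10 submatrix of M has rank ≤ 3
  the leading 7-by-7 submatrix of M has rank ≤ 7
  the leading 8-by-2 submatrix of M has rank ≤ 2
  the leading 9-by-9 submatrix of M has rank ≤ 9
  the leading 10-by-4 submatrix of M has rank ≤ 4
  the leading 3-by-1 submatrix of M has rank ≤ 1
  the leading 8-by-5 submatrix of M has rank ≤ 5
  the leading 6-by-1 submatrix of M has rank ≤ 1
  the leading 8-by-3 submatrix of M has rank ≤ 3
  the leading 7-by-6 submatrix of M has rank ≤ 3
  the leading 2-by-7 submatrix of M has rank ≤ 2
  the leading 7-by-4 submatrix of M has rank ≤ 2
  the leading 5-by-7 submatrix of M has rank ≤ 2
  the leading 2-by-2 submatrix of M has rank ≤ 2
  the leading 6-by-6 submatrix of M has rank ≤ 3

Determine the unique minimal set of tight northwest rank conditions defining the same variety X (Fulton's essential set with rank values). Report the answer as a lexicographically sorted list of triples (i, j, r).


Recovering R(i,j) via the rank-extension bound from the 37 conditions:

  i=1: 0 0 0 0 0 0 0 0 0 1
  i=2: 1 1 1 1 1 1 1 1 1 2
  i=3: 1 1 2 2 2 2 2 2 2 3
  i=4: 1 1 2 2 2 2 2 3 3 4
  i=5: 1 1 2 2 2 2 2 3 4 5
  i=6: 1 1 2 2 3 3 3 4 5 6
  i=7: 1 1 2 2 3 3 4 5 6 7
  i=8: 1 2 3 3 4 4 5 6 7 8
  i=9: 1 2 3 3 4 5 6 7 8 9
  i=10: 1 2 3 4 5 6 7 8 9 10

giving w = (10, 1, 3, 8, 9, 5, 7, 2, 6, 4) via Δ²R.

D(w) has 26 cells with 6 SE-corners; essential set:

[(1, 9, 0), (5, 7, 2), (7, 2, 1), (7, 4, 2), (7, 6, 3), (9, 4, 3)]


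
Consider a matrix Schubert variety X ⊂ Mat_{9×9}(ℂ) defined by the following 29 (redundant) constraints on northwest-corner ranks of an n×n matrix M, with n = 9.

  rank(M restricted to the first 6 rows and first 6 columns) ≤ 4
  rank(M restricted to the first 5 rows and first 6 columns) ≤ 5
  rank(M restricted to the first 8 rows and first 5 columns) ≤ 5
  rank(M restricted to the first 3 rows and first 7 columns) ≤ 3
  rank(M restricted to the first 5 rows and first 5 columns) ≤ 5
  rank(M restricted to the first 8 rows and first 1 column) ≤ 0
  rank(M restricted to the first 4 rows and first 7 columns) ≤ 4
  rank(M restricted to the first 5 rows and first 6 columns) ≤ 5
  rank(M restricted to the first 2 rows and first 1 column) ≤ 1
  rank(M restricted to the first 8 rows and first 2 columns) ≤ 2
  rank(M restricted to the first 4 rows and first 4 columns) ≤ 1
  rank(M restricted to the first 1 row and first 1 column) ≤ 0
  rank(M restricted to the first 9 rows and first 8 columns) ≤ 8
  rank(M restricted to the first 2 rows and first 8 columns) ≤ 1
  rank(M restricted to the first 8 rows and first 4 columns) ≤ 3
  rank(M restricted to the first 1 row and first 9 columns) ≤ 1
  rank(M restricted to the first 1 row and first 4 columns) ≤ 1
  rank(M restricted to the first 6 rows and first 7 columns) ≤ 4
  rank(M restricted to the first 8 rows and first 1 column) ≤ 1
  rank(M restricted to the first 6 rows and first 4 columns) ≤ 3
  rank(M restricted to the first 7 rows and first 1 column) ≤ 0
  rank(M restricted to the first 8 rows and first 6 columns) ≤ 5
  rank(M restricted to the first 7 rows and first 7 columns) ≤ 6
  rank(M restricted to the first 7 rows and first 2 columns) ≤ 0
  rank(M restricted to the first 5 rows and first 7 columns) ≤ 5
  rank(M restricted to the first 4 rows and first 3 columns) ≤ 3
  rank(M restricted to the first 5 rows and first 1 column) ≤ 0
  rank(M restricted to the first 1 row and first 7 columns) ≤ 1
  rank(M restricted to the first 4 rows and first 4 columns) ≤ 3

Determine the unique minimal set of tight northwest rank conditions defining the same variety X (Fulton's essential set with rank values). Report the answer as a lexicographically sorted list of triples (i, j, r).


The tightest implied rank at each (i,j), from the 29 conditions:

  i=1: 0, 0, 1, 1, 1, 1, 1, 1, 1
  i=2: 0, 0, 1, 1, 1, 1, 1, 1, 2
  i=3: 0, 0, 1, 1, 2, 2, 2, 2, 3
  i=4: 0, 0, 1, 1, 2, 3, 3, 3, 4
  i=5: 0, 0, 1, 2, 3, 4, 4, 4, 5
  i=6: 0, 0, 1, 2, 3, 4, 4, 5, 6
  i=7: 0, 0, 1, 2, 3, 4, 5, 6, 7
  i=8: 0, 1, 2, 3, 4, 5, 6, 7, 8
  i=9: 1, 2, 3, 4, 5, 6, 7, 8, 9

giving w = (3, 9, 5, 6, 4, 8, 7, 2, 1) via Δ²R.

5 SE-corners of the 23-cell Rothe diagram give Ess(w):

[(2, 8, 1), (4, 4, 1), (6, 7, 4), (7, 2, 0), (8, 1, 0)]


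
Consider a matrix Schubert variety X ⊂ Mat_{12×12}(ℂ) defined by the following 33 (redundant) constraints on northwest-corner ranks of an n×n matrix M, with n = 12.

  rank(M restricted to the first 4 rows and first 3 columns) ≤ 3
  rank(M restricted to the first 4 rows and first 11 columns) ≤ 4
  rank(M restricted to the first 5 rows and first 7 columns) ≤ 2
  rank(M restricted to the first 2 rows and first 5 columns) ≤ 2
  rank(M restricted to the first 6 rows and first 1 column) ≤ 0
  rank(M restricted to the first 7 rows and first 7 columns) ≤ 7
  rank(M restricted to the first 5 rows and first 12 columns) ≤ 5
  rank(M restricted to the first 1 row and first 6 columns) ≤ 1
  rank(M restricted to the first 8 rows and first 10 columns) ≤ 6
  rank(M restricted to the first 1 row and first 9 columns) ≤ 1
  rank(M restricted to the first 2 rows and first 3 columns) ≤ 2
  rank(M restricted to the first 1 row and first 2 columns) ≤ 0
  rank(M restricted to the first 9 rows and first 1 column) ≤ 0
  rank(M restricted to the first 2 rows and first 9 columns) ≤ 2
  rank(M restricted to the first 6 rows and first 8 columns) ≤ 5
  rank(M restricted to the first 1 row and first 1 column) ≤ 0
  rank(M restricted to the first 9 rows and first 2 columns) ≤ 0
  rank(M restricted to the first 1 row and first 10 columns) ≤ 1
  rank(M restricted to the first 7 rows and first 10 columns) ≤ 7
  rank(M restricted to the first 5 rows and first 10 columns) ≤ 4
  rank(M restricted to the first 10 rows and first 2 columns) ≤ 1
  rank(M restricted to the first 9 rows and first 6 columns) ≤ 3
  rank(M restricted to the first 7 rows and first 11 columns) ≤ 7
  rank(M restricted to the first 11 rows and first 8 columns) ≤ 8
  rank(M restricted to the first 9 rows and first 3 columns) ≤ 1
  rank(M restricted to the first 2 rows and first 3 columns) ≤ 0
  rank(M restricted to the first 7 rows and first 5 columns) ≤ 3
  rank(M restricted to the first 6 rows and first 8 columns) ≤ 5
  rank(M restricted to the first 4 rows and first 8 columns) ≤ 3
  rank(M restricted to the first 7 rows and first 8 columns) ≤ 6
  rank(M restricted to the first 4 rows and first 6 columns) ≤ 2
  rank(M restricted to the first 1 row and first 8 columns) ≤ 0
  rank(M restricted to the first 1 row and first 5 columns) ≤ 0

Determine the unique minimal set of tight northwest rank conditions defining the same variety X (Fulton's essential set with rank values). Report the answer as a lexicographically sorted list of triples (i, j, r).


Computing R[i][j] = min implied NW-rank bound (n=12, 33 conditions):

  i=1: 0  0  0  0  0  0  0  0  1  1  1  1
  i=2: 0  0  0  1  1  1  1  1  2  2  2  2
  i=3: 0  0  1  2  2  2  2  2  3  3  3  3
  i=4: 0  0  1  2  2  2  2  3  4  4  4  4
  i=5: 0  0  1  2  2  2  2  3  4  4  5  5
  i=6: 0  0  1  2  3  3  3  4  5  5  6  6
  i=7: 0  0  1  2  3  3  4  5  6  6  7  7
  i=8: 0  0  1  2  3  3  4  5  6  6  7  8
  i=9: 0  0  1  2  3  3  4  5  6  7  8  9
  i=10: 1  1  2  3  4  4  5  6  7  8  9  10
  i=11: 1  2  3  4  5  5  6  7  8  9  10  11
  i=12: 1  2  3  4  5  6  7  8  9  10  11  12

the unique w with this rank table is (9, 4, 3, 8, 11, 5, 7, 12, 10, 1, 2, 6).

Rothe diagram D(w) (36 cells), 7 SE-corners (essential conditions):

[(1, 8, 0), (2, 3, 0), (5, 7, 2), (5, 10, 4), (8, 10, 6), (9, 2, 0), (9, 6, 3)]


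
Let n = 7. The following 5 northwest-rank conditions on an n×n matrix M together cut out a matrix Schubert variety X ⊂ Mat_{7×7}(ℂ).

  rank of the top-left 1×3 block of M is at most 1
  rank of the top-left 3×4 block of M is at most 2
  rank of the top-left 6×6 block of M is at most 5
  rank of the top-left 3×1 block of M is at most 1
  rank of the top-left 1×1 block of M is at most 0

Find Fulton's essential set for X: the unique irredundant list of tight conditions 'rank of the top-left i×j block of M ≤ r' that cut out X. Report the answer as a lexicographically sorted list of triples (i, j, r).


Reconstructing r_w from the 5 given conditions:

  i=1: 0 1 1 1 1 1 1
  i=2: 1 2 2 2 2 2 2
  i=3: 1 2 2 2 3 3 3
  i=4: 1 2 3 3 4 4 4
  i=5: 1 2 3 4 5 5 5
  i=6: 1 2 3 4 5 5 6
  i=7: 1 2 3 4 5 6 7

the unique w with this rank table is (2, 1, 5, 3, 4, 7, 6).

Rothe diagram D(w) (4 cells), 3 SE-corners (essential conditions):

[(1, 1, 0), (3, 4, 2), (6, 6, 5)]


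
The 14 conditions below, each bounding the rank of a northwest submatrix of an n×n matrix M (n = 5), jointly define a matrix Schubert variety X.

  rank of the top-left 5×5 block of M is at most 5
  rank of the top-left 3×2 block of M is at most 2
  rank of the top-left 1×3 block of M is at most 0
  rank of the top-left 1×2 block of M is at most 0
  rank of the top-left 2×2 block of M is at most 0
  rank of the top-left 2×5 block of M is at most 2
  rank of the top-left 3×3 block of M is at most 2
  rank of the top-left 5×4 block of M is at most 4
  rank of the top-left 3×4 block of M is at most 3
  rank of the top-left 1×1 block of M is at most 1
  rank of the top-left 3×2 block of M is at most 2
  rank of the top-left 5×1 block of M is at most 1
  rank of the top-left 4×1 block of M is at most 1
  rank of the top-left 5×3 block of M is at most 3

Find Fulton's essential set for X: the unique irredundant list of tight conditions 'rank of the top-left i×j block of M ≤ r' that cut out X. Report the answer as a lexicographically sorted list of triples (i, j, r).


Recovering R(i,j) via the rank-extension bound from the 14 conditions:

  i=1: 0 | 0 | 0 | 1 | 1
  i=2: 0 | 0 | 1 | 2 | 2
  i=3: 1 | 1 | 2 | 3 | 3
  i=4: 1 | 2 | 3 | 4 | 4
  i=5: 1 | 2 | 3 | 4 | 5

the unique w with this rank table is (4, 3, 1, 2, 5).

Fulton essential set (2 of the 5 Rothe cells):

[(1, 3, 0), (2, 2, 0)]


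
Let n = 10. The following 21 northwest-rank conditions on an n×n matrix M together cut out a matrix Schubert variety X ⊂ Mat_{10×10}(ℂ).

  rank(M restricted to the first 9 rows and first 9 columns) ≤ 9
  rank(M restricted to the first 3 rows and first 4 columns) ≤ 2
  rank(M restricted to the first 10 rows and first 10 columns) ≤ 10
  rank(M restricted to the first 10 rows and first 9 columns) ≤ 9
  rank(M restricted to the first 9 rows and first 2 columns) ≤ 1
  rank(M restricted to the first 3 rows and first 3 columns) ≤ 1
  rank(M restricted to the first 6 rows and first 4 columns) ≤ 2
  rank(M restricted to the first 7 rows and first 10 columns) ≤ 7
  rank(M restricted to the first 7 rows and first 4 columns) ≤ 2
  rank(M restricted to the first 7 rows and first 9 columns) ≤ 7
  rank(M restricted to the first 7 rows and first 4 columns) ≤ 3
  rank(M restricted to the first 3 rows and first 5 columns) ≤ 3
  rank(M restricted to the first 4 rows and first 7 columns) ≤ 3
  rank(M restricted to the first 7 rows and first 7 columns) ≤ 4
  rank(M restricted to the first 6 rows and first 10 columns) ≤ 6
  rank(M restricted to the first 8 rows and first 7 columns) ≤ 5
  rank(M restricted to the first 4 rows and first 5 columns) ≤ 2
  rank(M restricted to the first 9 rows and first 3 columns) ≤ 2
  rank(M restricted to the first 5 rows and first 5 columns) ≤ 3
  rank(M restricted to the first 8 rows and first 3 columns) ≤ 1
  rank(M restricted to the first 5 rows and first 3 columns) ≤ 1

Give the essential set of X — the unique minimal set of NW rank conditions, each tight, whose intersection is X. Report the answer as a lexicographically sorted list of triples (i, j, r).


Computing R[i][j] = min implied NW-rank bound (n=10, 21 conditions):

  R[1]: 1  1  1  1  1  1  1  1  1  1
  R[2]: 1  1  1  2  2  2  2  2  2  2
  R[3]: 1  1  1  2  2  3  3  3  3  3
  R[4]: 1  1  1  2  2  3  3  4  4  4
  R[5]: 1  1  1  2  3  4  4  5  5  5
  R[6]: 1  1  1  2  3  4  4  5  6  6
  R[7]: 1  1  1  2  3  4  4  5  6  7
  R[8]: 1  1  1  2  3  4  5  6  7  8
  R[9]: 1  1  2  3  4  5  6  7  8  9
  R[10]: 1  2  3  4  5  6  7  8  9  10

so w = (1, 4, 6, 8, 5, 9, 10, 7, 3, 2).

Rothe diagram D(w) (20 cells), 5 SE-corners (essential conditions):

[(4, 5, 2), (4, 7, 3), (7, 7, 4), (8, 3, 1), (9, 2, 1)]


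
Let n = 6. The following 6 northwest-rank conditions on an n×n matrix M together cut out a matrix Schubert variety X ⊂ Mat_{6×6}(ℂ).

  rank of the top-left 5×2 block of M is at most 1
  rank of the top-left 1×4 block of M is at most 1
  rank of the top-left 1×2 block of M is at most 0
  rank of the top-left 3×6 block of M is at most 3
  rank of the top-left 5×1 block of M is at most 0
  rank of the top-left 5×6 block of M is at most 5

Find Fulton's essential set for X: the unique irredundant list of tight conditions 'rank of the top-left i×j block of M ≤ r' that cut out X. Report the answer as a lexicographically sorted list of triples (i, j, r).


Rank table r_w(6×6) implied by the 6 constraints:

  i=1: 0 | 0 | 1 | 1 | 1 | 1
  i=2: 0 | 1 | 2 | 2 | 2 | 2
  i=3: 0 | 1 | 2 | 3 | 3 | 3
  i=4: 0 | 1 | 2 | 3 | 4 | 4
  i=5: 0 | 1 | 2 | 3 | 4 | 5
  i=6: 1 | 2 | 3 | 4 | 5 | 6

reading off 1-entries of Δ²R: w = (3, 2, 4, 5, 6, 1).

D(w) has 6 cells with 2 SE-corners; essential set:

[(1, 2, 0), (5, 1, 0)]


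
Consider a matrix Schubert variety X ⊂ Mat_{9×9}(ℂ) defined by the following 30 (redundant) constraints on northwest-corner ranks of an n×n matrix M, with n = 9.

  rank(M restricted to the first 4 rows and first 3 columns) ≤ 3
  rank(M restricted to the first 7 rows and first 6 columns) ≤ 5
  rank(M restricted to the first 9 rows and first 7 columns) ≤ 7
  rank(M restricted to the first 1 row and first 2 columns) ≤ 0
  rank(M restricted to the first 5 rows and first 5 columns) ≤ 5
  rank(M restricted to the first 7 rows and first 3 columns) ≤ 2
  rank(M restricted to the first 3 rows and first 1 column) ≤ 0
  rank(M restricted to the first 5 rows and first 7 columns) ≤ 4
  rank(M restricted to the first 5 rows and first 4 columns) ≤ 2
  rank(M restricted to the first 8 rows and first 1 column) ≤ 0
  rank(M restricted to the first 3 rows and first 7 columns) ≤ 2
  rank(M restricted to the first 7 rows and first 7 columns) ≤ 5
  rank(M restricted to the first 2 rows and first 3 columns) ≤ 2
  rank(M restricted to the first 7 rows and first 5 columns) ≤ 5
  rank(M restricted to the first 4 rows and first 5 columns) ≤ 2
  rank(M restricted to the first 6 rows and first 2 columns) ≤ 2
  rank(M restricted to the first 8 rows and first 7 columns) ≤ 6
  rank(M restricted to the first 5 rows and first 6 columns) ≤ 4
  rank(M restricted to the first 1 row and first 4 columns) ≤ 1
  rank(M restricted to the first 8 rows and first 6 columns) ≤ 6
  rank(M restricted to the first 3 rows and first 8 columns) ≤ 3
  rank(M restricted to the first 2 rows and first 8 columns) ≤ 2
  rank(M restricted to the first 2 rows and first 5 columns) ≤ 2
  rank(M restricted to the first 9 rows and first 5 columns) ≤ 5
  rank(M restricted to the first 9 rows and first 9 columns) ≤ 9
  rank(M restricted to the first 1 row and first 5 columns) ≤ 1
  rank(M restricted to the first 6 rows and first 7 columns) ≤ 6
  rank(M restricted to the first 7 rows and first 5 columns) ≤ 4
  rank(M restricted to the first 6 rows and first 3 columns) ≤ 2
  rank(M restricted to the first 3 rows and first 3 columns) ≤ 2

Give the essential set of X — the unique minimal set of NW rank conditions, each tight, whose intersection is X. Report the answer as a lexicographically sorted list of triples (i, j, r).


Reconstructing r_w from the 30 given conditions:

  0 0 1 1 1 1 1 1 1
  0 1 2 2 2 2 2 2 2
  0 1 2 2 2 2 2 3 3
  0 1 2 2 2 3 3 4 4
  0 1 2 2 3 4 4 5 5
  0 1 2 3 4 5 5 6 6
  0 1 2 3 4 5 5 6 7
  0 1 2 3 4 5 6 7 8
  1 2 3 4 5 6 7 8 9

reading off 1-entries of Δ²R: w = (3, 2, 8, 6, 5, 4, 9, 7, 1).

ℓ(w)=17; the 6 essential cells (i,j,r):

[(1, 2, 0), (3, 7, 2), (4, 5, 2), (5, 4, 2), (7, 7, 5), (8, 1, 0)]


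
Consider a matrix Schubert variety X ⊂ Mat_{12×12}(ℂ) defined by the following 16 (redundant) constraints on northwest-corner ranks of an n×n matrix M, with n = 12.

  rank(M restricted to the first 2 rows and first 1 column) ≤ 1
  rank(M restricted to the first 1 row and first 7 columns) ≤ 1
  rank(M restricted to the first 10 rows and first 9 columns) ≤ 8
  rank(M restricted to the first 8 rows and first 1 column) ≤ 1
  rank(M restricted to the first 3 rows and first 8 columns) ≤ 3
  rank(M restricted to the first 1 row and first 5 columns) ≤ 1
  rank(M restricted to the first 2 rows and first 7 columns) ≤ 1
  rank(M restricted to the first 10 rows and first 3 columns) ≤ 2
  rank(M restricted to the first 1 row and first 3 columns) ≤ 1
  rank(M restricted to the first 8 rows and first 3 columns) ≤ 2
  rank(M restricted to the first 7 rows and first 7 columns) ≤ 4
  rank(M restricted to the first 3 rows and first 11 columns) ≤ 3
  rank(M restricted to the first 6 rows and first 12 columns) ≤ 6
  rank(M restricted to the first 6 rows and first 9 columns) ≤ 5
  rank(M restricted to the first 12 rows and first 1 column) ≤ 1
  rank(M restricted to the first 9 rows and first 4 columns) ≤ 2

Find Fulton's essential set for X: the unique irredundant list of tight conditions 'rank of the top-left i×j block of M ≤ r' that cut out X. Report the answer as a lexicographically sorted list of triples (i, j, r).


The tightest implied rank at each (i,j), from the 16 conditions:

  row 1: 1 1 1 1 1 1 1 1 1 1 1 1
  row 2: 1 1 1 1 1 1 1 2 2 2 2 2
  row 3: 1 2 2 2 2 2 2 3 3 3 3 3
  row 4: 1 2 2 2 3 3 3 4 4 4 4 4
  row 5: 1 2 2 2 3 4 4 5 5 5 5 5
  row 6: 1 2 2 2 3 4 4 5 5 6 6 6
  row 7: 1 2 2 2 3 4 4 5 6 7 7 7
  row 8: 1 2 2 2 3 4 5 6 7 8 8 8
  row 9: 1 2 2 2 3 4 5 6 7 8 9 9
  row 10: 1 2 2 3 4 5 6 7 8 9 10 10
  row 11: 1 2 3 4 5 6 7 8 9 10 11 11
  row 12: 1 2 3 4 5 6 7 8 9 10 11 12

giving w = (1, 8, 2, 5, 6, 10, 9, 7, 11, 4, 3, 12) via Δ²R.

|D(w)|=22, |Ess(w)|=5:

[(2, 7, 1), (6, 9, 5), (7, 7, 4), (9, 4, 2), (10, 3, 2)]


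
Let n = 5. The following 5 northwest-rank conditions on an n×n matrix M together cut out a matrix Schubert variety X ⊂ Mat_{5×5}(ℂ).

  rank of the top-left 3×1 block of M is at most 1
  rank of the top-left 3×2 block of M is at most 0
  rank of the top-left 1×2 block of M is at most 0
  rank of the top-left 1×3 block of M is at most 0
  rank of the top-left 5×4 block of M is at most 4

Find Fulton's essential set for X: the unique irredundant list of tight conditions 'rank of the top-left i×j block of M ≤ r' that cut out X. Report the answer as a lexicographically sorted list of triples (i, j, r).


Rank table r_w(5×5) implied by the 5 constraints:

  i=1: 0  0  0  1  1
  i=2: 0  0  1  2  2
  i=3: 0  0  1  2  3
  i=4: 1  1  2  3  4
  i=5: 1  2  3  4  5

second differences of R give the permutation w = (4, 3, 5, 1, 2).

Fulton essential set (2 of the 7 Rothe cells):

[(1, 3, 0), (3, 2, 0)]


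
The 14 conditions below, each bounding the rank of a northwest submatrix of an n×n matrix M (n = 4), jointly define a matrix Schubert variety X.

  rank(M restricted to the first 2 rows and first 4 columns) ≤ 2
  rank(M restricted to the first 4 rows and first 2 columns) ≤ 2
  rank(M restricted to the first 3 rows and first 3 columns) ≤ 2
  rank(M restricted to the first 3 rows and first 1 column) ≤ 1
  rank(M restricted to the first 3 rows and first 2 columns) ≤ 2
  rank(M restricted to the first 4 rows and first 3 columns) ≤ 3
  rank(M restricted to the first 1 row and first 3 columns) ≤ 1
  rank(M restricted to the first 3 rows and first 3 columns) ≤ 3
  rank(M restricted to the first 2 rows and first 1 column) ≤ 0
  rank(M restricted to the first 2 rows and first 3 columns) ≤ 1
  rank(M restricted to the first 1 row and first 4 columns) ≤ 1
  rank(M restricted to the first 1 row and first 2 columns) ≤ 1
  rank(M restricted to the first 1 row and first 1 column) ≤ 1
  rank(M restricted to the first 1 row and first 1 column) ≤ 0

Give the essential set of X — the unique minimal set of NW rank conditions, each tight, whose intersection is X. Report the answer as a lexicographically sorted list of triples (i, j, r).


The tightest implied rank at each (i,j), from the 14 conditions:

  R[1]: 0 1 1 1
  R[2]: 0 1 1 2
  R[3]: 1 2 2 3
  R[4]: 1 2 3 4

second differences of R give the permutation w = (2, 4, 1, 3).

2 SE-corners of the 3-cell Rothe diagram give Ess(w):

[(2, 1, 0), (2, 3, 1)]


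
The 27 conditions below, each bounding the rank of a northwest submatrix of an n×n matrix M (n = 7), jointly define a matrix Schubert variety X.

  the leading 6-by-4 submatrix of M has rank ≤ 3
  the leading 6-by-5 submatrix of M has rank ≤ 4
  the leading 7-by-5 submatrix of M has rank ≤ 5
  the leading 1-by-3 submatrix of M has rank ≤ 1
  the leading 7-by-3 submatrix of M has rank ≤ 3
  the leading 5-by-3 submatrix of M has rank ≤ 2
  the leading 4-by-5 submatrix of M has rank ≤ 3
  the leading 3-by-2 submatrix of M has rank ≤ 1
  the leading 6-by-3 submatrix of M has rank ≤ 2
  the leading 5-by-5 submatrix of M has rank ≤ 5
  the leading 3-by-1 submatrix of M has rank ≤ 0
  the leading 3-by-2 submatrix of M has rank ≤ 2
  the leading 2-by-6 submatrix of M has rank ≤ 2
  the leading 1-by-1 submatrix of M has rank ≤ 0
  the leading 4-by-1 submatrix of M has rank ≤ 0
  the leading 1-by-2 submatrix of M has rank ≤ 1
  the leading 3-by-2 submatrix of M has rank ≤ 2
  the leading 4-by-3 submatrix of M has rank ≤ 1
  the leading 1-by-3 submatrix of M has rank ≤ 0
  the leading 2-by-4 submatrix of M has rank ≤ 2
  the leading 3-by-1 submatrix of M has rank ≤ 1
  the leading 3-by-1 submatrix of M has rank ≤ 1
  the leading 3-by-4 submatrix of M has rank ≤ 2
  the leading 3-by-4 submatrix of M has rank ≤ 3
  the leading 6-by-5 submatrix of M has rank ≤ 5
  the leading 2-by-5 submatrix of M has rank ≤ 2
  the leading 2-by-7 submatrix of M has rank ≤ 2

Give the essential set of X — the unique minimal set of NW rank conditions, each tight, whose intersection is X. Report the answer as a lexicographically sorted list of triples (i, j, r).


Propagating the 27 rank bounds to every northwest block:

  0 0 0 1 1 1 1
  0 1 1 2 2 2 2
  0 1 1 2 3 3 3
  0 1 1 2 3 4 4
  1 2 2 3 4 5 5
  1 2 2 3 4 5 6
  1 2 3 4 5 6 7

hence w(1..7) = (4, 2, 5, 6, 1, 7, 3).

ℓ(w)=9; the 4 essential cells (i,j,r):

[(1, 3, 0), (4, 1, 0), (4, 3, 1), (6, 3, 2)]


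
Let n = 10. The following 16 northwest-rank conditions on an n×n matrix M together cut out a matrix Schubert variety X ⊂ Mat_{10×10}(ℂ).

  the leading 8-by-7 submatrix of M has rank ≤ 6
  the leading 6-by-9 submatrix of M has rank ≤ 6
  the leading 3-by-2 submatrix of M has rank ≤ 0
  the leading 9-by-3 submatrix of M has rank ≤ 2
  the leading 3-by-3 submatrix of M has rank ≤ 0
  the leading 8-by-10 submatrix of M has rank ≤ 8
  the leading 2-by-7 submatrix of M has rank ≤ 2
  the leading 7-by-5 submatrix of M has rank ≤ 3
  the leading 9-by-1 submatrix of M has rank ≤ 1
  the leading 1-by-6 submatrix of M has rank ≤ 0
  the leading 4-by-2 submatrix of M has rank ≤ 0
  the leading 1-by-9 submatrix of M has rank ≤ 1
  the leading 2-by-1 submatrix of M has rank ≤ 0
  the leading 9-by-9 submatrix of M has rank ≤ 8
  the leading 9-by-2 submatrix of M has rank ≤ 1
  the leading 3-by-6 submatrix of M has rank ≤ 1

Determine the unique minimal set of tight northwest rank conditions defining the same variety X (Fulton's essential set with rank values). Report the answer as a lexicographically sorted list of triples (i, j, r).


Computing R[i][j] = min implied NW-rank bound (n=10, 16 conditions):

  R[1]: 0 | 0 | 0 | 0 | 0 | 0 | 1 | 1 | 1 | 1
  R[2]: 0 | 0 | 0 | 1 | 1 | 1 | 2 | 2 | 2 | 2
  R[3]: 0 | 0 | 0 | 1 | 1 | 1 | 2 | 3 | 3 | 3
  R[4]: 0 | 0 | 1 | 2 | 2 | 2 | 3 | 4 | 4 | 4
  R[5]: 1 | 1 | 2 | 3 | 3 | 3 | 4 | 5 | 5 | 5
  R[6]: 1 | 1 | 2 | 3 | 3 | 4 | 5 | 6 | 6 | 6
  R[7]: 1 | 1 | 2 | 3 | 3 | 4 | 5 | 6 | 7 | 7
  R[8]: 1 | 1 | 2 | 3 | 4 | 5 | 6 | 7 | 8 | 8
  R[9]: 1 | 1 | 2 | 3 | 4 | 5 | 6 | 7 | 8 | 9
  R[10]: 1 | 2 | 3 | 4 | 5 | 6 | 7 | 8 | 9 | 10

second differences of R give the permutation w = (7, 4, 8, 3, 1, 6, 9, 5, 10, 2).

Rothe diagram D(w) (22 cells), 6 SE-corners (essential conditions):

[(1, 6, 0), (3, 3, 0), (3, 6, 1), (4, 2, 0), (7, 5, 3), (9, 2, 1)]


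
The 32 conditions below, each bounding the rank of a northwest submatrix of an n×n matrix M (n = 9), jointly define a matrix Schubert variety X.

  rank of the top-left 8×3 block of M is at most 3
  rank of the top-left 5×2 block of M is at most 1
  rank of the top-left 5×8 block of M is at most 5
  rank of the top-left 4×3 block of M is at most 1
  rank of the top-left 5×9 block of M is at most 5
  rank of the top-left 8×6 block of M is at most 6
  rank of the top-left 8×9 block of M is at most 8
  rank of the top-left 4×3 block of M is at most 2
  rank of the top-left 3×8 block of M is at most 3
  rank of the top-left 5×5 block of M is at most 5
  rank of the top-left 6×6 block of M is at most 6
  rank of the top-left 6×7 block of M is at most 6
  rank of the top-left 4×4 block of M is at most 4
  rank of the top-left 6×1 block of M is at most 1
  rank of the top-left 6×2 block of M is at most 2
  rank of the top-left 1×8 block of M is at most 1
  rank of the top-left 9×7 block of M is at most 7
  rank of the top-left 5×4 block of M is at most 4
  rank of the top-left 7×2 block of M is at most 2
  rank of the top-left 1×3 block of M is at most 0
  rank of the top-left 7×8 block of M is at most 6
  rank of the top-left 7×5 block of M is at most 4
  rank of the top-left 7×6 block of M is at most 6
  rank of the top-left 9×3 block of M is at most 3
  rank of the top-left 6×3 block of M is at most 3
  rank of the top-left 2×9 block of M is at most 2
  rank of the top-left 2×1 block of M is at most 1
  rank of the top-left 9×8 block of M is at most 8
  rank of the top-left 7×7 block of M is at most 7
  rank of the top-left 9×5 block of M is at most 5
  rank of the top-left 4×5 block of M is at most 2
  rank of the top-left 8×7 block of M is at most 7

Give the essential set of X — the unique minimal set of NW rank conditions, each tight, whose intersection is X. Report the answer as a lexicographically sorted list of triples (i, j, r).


Recovering R(i,j) via the rank-extension bound from the 32 conditions:

  R[1]: 0 | 0 | 0 | 1 | 1 | 1 | 1 | 1 | 1
  R[2]: 1 | 1 | 1 | 2 | 2 | 2 | 2 | 2 | 2
  R[3]: 1 | 1 | 1 | 2 | 2 | 3 | 3 | 3 | 3
  R[4]: 1 | 1 | 1 | 2 | 2 | 3 | 4 | 4 | 4
  R[5]: 1 | 1 | 2 | 3 | 3 | 4 | 5 | 5 | 5
  R[6]: 1 | 2 | 3 | 4 | 4 | 5 | 6 | 6 | 6
  R[7]: 1 | 2 | 3 | 4 | 4 | 5 | 6 | 6 | 7
  R[8]: 1 | 2 | 3 | 4 | 5 | 6 | 7 | 7 | 8
  R[9]: 1 | 2 | 3 | 4 | 5 | 6 | 7 | 8 | 9

the unique w with this rank table is (4, 1, 6, 7, 3, 2, 9, 5, 8).

D(w) has 12 cells with 6 SE-corners; essential set:

[(1, 3, 0), (4, 3, 1), (4, 5, 2), (5, 2, 1), (7, 5, 4), (7, 8, 6)]


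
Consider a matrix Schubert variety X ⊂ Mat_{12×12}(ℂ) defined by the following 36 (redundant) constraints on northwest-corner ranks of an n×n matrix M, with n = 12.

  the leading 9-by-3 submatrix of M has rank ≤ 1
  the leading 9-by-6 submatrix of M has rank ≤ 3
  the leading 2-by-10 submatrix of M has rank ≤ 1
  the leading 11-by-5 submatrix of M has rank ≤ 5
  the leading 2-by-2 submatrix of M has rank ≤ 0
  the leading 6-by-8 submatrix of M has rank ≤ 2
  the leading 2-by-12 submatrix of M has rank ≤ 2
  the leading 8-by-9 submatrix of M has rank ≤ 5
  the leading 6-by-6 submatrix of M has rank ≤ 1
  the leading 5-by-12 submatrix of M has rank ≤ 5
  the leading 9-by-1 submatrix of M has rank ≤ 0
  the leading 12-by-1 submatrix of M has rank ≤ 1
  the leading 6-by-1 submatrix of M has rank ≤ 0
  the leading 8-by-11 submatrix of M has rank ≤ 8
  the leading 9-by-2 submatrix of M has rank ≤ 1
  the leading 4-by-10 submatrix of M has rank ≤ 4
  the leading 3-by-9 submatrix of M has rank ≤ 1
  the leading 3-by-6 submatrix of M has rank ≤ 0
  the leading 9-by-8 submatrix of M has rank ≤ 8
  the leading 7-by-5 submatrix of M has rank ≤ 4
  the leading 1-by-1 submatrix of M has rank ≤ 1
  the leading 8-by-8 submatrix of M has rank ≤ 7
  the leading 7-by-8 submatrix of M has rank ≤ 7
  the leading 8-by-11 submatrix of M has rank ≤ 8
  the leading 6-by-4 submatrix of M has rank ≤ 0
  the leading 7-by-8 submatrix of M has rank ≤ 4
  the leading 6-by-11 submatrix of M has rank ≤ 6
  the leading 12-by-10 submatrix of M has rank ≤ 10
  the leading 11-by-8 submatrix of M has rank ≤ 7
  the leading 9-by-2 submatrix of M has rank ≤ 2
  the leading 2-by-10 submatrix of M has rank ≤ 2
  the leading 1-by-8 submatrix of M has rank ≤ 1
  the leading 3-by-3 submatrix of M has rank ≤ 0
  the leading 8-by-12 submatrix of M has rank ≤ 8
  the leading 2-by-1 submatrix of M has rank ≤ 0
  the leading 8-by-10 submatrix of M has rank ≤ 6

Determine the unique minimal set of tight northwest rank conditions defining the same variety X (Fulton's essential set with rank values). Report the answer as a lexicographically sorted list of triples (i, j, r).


Reconstructing r_w from the 36 given conditions:

  row 1: 0  0  0  0  0  0  1  1  1  1  1  1
  row 2: 0  0  0  0  0  0  1  1  1  1  2  2
  row 3: 0  0  0  0  0  0  1  1  1  2  3  3
  row 4: 0  0  0  0  1  1  2  2  2  3  4  4
  row 5: 0  0  0  0  1  1  2  2  3  4  5  5
  row 6: 0  0  0  0  1  1  2  2  3  4  5  6
  row 7: 0  1  1  1  2  2  3  3  4  5  6  7
  row 8: 0  1  1  2  3  3  4  4  5  6  7  8
  row 9: 0  1  1  2  3  3  4  5  6  7  8  9
  row 10: 1  2  2  3  4  4  5  6  7  8  9  10
  row 11: 1  2  3  4  5  5  6  7  8  9  10  11
  row 12: 1  2  3  4  5  6  7  8  9  10  11  12

giving w = (7, 11, 10, 5, 9, 12, 2, 4, 8, 1, 3, 6) via Δ²R.

9 SE-corners of the 45-cell Rothe diagram give Ess(w):

[(2, 10, 1), (3, 6, 0), (3, 9, 1), (6, 4, 0), (6, 6, 1), (6, 8, 2), (9, 1, 0), (9, 3, 1), (9, 6, 3)]


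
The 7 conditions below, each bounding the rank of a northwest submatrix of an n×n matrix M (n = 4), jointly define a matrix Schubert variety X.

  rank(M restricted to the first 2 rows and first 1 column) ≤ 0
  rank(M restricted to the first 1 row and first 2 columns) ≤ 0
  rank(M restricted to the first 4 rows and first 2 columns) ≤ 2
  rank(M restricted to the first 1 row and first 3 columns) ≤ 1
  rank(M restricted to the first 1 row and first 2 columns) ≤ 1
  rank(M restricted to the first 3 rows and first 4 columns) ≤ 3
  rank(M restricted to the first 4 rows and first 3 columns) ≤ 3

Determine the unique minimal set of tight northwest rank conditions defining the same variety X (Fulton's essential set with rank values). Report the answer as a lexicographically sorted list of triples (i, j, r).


Recovering R(i,j) via the rank-extension bound from the 7 conditions:

  row 1: 0, 0, 1, 1
  row 2: 0, 1, 2, 2
  row 3: 1, 2, 3, 3
  row 4: 1, 2, 3, 4

giving w = (3, 2, 1, 4) via Δ²R.

Rothe diagram D(w) (3 cells), 2 SE-corners (essential conditions):

[(1, 2, 0), (2, 1, 0)]


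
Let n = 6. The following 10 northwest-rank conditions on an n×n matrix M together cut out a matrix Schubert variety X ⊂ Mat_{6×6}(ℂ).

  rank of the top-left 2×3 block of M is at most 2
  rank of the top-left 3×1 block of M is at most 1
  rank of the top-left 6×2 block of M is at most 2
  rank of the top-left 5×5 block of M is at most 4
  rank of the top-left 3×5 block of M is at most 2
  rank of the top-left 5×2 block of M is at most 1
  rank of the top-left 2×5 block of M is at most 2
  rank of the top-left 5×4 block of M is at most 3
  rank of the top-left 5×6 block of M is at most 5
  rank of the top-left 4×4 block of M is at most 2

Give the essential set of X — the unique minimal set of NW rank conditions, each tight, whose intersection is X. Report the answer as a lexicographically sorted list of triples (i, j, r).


Reconstructing r_w from the 10 given conditions:

  1, 1, 1, 1, 1, 1
  1, 1, 2, 2, 2, 2
  1, 1, 2, 2, 2, 3
  1, 1, 2, 2, 3, 4
  1, 1, 2, 3, 4, 5
  1, 2, 3, 4, 5, 6

the unique w with this rank table is (1, 3, 6, 5, 4, 2).

Fulton essential set (3 of the 7 Rothe cells):

[(3, 5, 2), (4, 4, 2), (5, 2, 1)]


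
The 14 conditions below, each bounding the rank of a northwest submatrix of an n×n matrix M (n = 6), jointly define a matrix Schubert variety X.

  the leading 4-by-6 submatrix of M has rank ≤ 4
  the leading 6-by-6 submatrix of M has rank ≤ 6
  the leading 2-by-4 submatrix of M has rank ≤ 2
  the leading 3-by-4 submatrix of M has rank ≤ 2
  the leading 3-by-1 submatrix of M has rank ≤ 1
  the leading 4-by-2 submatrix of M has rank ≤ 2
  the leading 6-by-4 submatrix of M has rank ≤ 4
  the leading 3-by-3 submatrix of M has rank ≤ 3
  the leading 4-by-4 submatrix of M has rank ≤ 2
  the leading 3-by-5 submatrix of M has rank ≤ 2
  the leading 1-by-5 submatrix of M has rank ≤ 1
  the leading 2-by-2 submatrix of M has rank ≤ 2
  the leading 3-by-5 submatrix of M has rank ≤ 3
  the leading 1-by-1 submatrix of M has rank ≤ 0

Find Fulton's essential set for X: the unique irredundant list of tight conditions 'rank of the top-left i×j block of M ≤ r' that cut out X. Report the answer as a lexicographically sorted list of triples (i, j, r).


The tightest implied rank at each (i,j), from the 14 conditions:

  row 1: 0 | 1 | 1 | 1 | 1 | 1
  row 2: 1 | 2 | 2 | 2 | 2 | 2
  row 3: 1 | 2 | 2 | 2 | 2 | 3
  row 4: 1 | 2 | 2 | 2 | 3 | 4
  row 5: 1 | 2 | 3 | 3 | 4 | 5
  row 6: 1 | 2 | 3 | 4 | 5 | 6

the unique w with this rank table is (2, 1, 6, 5, 3, 4).

|D(w)|=6, |Ess(w)|=3:

[(1, 1, 0), (3, 5, 2), (4, 4, 2)]


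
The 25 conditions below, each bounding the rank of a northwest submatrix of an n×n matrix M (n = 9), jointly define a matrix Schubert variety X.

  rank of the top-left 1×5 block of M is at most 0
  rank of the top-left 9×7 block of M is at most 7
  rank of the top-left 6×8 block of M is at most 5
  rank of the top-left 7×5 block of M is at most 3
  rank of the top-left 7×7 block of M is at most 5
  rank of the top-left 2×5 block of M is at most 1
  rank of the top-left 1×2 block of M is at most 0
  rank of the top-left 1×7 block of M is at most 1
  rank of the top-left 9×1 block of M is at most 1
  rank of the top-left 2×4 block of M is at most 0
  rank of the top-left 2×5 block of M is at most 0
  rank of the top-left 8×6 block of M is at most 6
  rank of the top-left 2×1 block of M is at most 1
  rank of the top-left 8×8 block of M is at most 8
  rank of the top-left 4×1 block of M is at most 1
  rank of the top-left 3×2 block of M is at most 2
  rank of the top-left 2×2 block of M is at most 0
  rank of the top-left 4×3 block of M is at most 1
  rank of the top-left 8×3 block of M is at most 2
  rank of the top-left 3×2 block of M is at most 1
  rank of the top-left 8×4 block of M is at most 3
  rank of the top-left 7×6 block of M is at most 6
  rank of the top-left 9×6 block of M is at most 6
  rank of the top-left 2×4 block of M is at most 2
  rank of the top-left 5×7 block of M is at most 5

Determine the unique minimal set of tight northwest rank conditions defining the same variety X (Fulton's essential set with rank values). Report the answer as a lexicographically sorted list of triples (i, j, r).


The tightest implied rank at each (i,j), from the 25 conditions:

  i=1: 0 | 0 | 0 | 0 | 0 | 1 | 1 | 1 | 1
  i=2: 0 | 0 | 0 | 0 | 0 | 1 | 2 | 2 | 2
  i=3: 1 | 1 | 1 | 1 | 1 | 2 | 3 | 3 | 3
  i=4: 1 | 1 | 1 | 2 | 2 | 3 | 4 | 4 | 4
  i=5: 1 | 2 | 2 | 3 | 3 | 4 | 5 | 5 | 5
  i=6: 1 | 2 | 2 | 3 | 3 | 4 | 5 | 5 | 6
  i=7: 1 | 2 | 2 | 3 | 3 | 4 | 5 | 6 | 7
  i=8: 1 | 2 | 2 | 3 | 4 | 5 | 6 | 7 | 8
  i=9: 1 | 2 | 3 | 4 | 5 | 6 | 7 | 8 | 9

second differences of R give the permutation w = (6, 7, 1, 4, 2, 9, 8, 5, 3).

Rothe diagram D(w) (18 cells), 5 SE-corners (essential conditions):

[(2, 5, 0), (4, 3, 1), (6, 8, 5), (7, 5, 3), (8, 3, 2)]


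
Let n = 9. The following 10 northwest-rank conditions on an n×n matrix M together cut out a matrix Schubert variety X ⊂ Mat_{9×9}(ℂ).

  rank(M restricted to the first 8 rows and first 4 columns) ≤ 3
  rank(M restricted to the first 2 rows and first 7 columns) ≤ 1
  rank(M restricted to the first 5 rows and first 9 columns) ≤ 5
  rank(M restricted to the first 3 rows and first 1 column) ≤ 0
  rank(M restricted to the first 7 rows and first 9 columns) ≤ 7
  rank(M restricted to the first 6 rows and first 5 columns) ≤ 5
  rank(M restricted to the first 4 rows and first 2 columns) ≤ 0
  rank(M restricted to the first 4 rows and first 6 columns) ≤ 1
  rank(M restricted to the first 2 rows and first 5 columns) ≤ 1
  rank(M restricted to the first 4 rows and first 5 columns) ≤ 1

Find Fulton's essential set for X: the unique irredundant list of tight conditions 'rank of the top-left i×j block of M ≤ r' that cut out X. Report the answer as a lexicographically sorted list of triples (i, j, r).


Recovering R(i,j) via the rank-extension bound from the 10 conditions:

  i=1: 0 0 1 1 1 1 1 1 1
  i=2: 0 0 1 1 1 1 1 2 2
  i=3: 0 0 1 1 1 1 2 3 3
  i=4: 0 0 1 1 1 1 2 3 4
  i=5: 1 1 2 2 2 2 3 4 5
  i=6: 1 2 3 3 3 3 4 5 6
  i=7: 1 2 3 3 4 4 5 6 7
  i=8: 1 2 3 3 4 5 6 7 8
  i=9: 1 2 3 4 5 6 7 8 9

giving w = (3, 8, 7, 9, 1, 2, 5, 6, 4) via Δ²R.

4 SE-corners of the 20-cell Rothe diagram give Ess(w):

[(2, 7, 1), (4, 2, 0), (4, 6, 1), (8, 4, 3)]


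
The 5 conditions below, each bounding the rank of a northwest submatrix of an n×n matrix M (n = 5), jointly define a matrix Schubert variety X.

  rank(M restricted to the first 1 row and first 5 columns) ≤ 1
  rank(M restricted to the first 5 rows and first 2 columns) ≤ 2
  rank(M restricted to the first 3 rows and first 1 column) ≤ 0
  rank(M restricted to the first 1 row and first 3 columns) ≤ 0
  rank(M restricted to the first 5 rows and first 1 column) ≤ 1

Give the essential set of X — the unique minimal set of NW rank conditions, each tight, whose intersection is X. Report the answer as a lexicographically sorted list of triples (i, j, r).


Propagating the 5 rank bounds to every northwest block:

  row 1: 0 | 0 | 0 | 1 | 1
  row 2: 0 | 1 | 1 | 2 | 2
  row 3: 0 | 1 | 2 | 3 | 3
  row 4: 1 | 2 | 3 | 4 | 4
  row 5: 1 | 2 | 3 | 4 | 5

reading off 1-entries of Δ²R: w = (4, 2, 3, 1, 5).

ℓ(w)=5; the 2 essential cells (i,j,r):

[(1, 3, 0), (3, 1, 0)]


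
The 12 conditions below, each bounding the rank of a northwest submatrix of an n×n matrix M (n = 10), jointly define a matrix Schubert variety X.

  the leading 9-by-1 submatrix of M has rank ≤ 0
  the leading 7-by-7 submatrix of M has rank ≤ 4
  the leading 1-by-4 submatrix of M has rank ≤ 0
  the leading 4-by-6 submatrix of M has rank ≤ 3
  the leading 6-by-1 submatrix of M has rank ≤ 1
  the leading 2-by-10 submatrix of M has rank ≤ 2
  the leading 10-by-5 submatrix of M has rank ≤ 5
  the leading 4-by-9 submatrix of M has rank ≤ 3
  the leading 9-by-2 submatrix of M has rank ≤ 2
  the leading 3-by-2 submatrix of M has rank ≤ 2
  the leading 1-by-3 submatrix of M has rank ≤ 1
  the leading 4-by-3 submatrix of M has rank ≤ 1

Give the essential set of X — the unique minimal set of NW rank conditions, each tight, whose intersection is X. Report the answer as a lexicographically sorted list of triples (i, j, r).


Rank table r_w(10×10) implied by the 12 constraints:

  i=1: 0 | 0 | 0 | 0 | 1 | 1 | 1 | 1 | 1 | 1
  i=2: 0 | 1 | 1 | 1 | 2 | 2 | 2 | 2 | 2 | 2
  i=3: 0 | 1 | 1 | 2 | 3 | 3 | 3 | 3 | 3 | 3
  i=4: 0 | 1 | 1 | 2 | 3 | 3 | 3 | 3 | 3 | 4
  i=5: 0 | 1 | 2 | 3 | 4 | 4 | 4 | 4 | 4 | 5
  i=6: 0 | 1 | 2 | 3 | 4 | 4 | 4 | 5 | 5 | 6
  i=7: 0 | 1 | 2 | 3 | 4 | 4 | 4 | 5 | 6 | 7
  i=8: 0 | 1 | 2 | 3 | 4 | 5 | 5 | 6 | 7 | 8
  i=9: 0 | 1 | 2 | 3 | 4 | 5 | 6 | 7 | 8 | 9
  i=10: 1 | 2 | 3 | 4 | 5 | 6 | 7 | 8 | 9 | 10

giving w = (5, 2, 4, 10, 3, 8, 9, 6, 7, 1) via Δ²R.

5 SE-corners of the 22-cell Rothe diagram give Ess(w):

[(1, 4, 0), (4, 3, 1), (4, 9, 3), (7, 7, 4), (9, 1, 0)]
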